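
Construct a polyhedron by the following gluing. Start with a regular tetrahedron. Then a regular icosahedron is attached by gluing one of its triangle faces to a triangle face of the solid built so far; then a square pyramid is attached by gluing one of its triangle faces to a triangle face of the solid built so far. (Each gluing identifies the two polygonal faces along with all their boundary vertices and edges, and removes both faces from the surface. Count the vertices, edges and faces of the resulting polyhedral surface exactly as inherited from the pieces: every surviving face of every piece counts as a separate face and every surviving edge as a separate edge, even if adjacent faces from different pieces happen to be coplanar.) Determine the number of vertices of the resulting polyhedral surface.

A regular tetrahedron: V=4, E=6, F=4.
Attach a regular icosahedron (V=12, E=30, F=20) along a 3-gon: merge 3 vertices and 3 edges, delete both glued faces → V=13, E=33, F=22.
Attach a square pyramid (V=5, E=8, F=5) along a 3-gon: merge 3 vertices and 3 edges, delete both glued faces → V=15, E=38, F=25.
Check: V − E + F = 15 − 38 + 25 = 2.

15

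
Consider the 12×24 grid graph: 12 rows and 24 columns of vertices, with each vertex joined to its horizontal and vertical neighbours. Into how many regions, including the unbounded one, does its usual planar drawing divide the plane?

The grid has V = 12·24 = 288 vertices and E = 12·23 + 24·11 = 540 edges.
F = 2 − V + E = 2 − 288 + 540 = 254.

254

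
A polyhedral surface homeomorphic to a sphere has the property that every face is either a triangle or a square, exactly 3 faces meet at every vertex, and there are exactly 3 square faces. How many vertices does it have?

Let x be the number of triangles; then F = 3 + x.
Edge–face incidences: 2E = 4·3 + 3·x = 12 + 3x.
Every vertex has degree 3, so 3V = 2E.
Euler: V − E + F = 2 ⇒ (2E)/3 − E + (3 + x) = 2.
Multiply by 6: 2·(2E) − 3·(2E) + 6·(3 + x) = 12, i.e. 18 + 6x − (12 + 3x) = 12.
Collecting terms: 3x + 6 = 12, so 3x = 6, so x = 2.
Then 2E = 12 + 3·2 = 18, so E = 9, V = 2E/3 = 6, F = 3 + 2 = 5.

6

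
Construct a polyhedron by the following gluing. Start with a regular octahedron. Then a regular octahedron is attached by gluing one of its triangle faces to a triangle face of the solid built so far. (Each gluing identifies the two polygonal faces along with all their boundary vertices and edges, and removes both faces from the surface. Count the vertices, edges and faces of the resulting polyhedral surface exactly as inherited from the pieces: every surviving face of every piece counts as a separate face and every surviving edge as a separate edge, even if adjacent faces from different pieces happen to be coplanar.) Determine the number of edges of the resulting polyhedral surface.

21

A regular octahedron: V=6, E=12, F=8.
Attach a regular octahedron (V=6, E=12, F=8) along a 3-gon: merge 3 vertices and 3 edges, delete both glued faces → V=9, E=21, F=14.
Check: V − E + F = 9 − 21 + 14 = 2.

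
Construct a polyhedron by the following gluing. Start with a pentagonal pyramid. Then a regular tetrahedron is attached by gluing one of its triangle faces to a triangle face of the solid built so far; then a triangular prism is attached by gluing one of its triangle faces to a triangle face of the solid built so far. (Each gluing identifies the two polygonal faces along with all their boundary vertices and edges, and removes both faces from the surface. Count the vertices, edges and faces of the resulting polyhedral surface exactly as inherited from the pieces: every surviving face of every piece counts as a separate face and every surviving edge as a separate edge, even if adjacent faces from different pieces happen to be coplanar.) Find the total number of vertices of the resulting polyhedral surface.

10

A pentagonal pyramid: V=6, E=10, F=6.
Attach a regular tetrahedron (V=4, E=6, F=4) along a 3-gon: merge 3 vertices and 3 edges, delete both glued faces → V=7, E=13, F=8.
Attach a triangular prism (V=6, E=9, F=5) along a 3-gon: merge 3 vertices and 3 edges, delete both glued faces → V=10, E=19, F=11.
Check: V − E + F = 10 − 19 + 11 = 2.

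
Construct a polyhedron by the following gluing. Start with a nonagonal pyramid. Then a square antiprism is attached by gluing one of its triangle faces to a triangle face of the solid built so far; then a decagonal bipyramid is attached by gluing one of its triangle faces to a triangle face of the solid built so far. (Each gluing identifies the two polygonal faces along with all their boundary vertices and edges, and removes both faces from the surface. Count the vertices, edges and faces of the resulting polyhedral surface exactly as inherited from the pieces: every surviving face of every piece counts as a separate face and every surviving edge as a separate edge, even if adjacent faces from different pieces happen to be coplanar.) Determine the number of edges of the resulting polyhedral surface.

A nonagonal pyramid: V=10, E=18, F=10.
Attach a square antiprism (V=8, E=16, F=10) along a 3-gon: merge 3 vertices and 3 edges, delete both glued faces → V=15, E=31, F=18.
Attach a decagonal bipyramid (V=12, E=30, F=20) along a 3-gon: merge 3 vertices and 3 edges, delete both glued faces → V=24, E=58, F=36.
Check: V − E + F = 24 − 58 + 36 = 2.

58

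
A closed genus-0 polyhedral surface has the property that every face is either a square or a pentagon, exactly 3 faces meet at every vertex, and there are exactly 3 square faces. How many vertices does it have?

14

Let x be the number of pentagons; then F = 3 + x.
Edge–face incidences: 2E = 4·3 + 5·x = 12 + 5x.
Every vertex has degree 3, so 3V = 2E.
Euler: V − E + F = 2 ⇒ (2E)/3 − E + (3 + x) = 2.
Multiply by 6: 2·(2E) − 3·(2E) + 6·(3 + x) = 12, i.e. 18 + 6x − (12 + 5x) = 12.
Collecting terms: x + 6 = 12, so x = 6.
Then 2E = 12 + 5·6 = 42, so E = 21, V = 2E/3 = 14, F = 3 + 6 = 9.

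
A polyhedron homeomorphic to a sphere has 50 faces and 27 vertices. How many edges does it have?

Here V − E + F = 2.
E = V + F − (2) = 27 + 50 − (2) = 75.

75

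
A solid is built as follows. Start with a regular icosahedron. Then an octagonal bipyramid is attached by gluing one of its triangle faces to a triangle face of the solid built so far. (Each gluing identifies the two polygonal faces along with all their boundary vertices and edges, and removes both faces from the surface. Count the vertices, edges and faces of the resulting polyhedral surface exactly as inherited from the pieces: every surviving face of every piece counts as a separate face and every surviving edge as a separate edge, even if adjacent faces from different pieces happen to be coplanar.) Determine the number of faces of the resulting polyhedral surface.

A regular icosahedron: V=12, E=30, F=20.
Attach an octagonal bipyramid (V=10, E=24, F=16) along a 3-gon: merge 3 vertices and 3 edges, delete both glued faces → V=19, E=51, F=34.
Check: V − E + F = 19 − 51 + 34 = 2.

34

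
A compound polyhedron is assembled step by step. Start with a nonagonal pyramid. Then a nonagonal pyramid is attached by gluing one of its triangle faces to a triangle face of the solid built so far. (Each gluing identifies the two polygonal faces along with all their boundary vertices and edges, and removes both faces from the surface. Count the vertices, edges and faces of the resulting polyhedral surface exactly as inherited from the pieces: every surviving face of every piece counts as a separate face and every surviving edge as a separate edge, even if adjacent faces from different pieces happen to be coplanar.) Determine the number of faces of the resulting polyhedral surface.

A nonagonal pyramid: V=10, E=18, F=10.
Attach a nonagonal pyramid (V=10, E=18, F=10) along a 3-gon: merge 3 vertices and 3 edges, delete both glued faces → V=17, E=33, F=18.
Check: V − E + F = 17 − 33 + 18 = 2.

18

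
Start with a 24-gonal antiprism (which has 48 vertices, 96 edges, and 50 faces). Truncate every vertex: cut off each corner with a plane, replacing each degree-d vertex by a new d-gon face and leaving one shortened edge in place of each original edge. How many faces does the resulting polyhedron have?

98

Truncation replaces each original edge-end by a new vertex, so V′ = 2E = 192.
Each original edge survives, and each old vertex of degree d contributes d new edges; summing degrees gives Σd = 2E, so E′ = E + 2E = 3E = 288.
Each original face survives and each original vertex becomes one new face: F′ = F + V = 98.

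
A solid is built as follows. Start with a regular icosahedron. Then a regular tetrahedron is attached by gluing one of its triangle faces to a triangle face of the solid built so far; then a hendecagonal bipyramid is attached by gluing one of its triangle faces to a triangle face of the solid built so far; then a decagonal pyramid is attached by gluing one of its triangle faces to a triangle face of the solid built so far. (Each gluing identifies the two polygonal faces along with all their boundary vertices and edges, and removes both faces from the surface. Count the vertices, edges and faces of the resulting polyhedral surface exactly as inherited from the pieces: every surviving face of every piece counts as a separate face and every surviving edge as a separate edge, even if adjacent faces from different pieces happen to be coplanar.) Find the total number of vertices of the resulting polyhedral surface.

31

A regular icosahedron: V=12, E=30, F=20.
Attach a regular tetrahedron (V=4, E=6, F=4) along a 3-gon: merge 3 vertices and 3 edges, delete both glued faces → V=13, E=33, F=22.
Attach a hendecagonal bipyramid (V=13, E=33, F=22) along a 3-gon: merge 3 vertices and 3 edges, delete both glued faces → V=23, E=63, F=42.
Attach a decagonal pyramid (V=11, E=20, F=11) along a 3-gon: merge 3 vertices and 3 edges, delete both glued faces → V=31, E=80, F=51.
Check: V − E + F = 31 − 80 + 51 = 2.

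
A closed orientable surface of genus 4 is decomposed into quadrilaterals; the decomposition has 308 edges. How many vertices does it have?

148

χ = 2 − 2·4 = -6, and every face is a square so 4F = 2E.
F = 2E/4 = 154. Then V = -6 + E − F = -6 + 308 − 154 = 148.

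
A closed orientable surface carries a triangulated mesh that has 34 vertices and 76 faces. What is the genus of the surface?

3

Every face is a triangle, so 2E = 3·76 = 228, giving E = 114.
χ = V − E + F = 34 − 114 + 76 = -4.
For a closed orientable surface χ = 2 − 2g, so g = (2 − (-4))/2 = 3.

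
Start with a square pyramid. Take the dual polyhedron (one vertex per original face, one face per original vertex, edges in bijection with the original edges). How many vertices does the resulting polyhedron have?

The base solid has V = 5, E = 8, F = 5.
The dual swaps V and F and preserves E: V′ = F = 5, E′ = E = 8, F′ = V = 5.

5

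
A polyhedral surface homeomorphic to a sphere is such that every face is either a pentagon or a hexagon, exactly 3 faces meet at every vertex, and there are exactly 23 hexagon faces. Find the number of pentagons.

Let x be the number of pentagons; then F = 23 + x.
Edge–face incidences: 2E = 6·23 + 5·x = 138 + 5x.
Every vertex has degree 3, so 3V = 2E.
Euler: V − E + F = 2 ⇒ (2E)/3 − E + (23 + x) = 2.
Multiply by 6: 2·(2E) − 3·(2E) + 6·(23 + x) = 12, i.e. 138 + 6x − (138 + 5x) = 12.
Collecting terms: x = 12.
Then 2E = 138 + 5·12 = 198, so E = 99, V = 2E/3 = 66, F = 23 + 12 = 35.

12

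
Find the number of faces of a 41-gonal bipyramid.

82

A bipyramid over an n-gon has 2n triangular faces and n + 2 vertices: V = 41 + 2 = 43, E = 3·41 = 123, F = 2·41 = 82.
Check: V − E + F = 43 − 123 + 82 = 2.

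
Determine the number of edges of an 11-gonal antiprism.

An antiprism on an n-gon has two n-gon caps and 2n triangles: V = 2·11 = 22, E = 4·11 = 44, F = 2·11 + 2 = 24.

44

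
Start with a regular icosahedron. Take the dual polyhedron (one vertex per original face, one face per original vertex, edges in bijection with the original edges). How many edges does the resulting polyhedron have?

The base solid has V = 12, E = 30, F = 20.
The dual swaps V and F and preserves E: V′ = F = 20, E′ = E = 30, F′ = V = 12.

30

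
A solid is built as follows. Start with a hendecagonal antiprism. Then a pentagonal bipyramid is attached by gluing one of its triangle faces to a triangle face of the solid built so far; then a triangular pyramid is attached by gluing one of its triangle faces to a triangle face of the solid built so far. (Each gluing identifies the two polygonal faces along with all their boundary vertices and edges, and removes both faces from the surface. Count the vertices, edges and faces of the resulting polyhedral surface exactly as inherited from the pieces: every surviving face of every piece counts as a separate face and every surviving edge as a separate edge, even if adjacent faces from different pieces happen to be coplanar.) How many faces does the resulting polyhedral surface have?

34

A hendecagonal antiprism: V=22, E=44, F=24.
Attach a pentagonal bipyramid (V=7, E=15, F=10) along a 3-gon: merge 3 vertices and 3 edges, delete both glued faces → V=26, E=56, F=32.
Attach a triangular pyramid (V=4, E=6, F=4) along a 3-gon: merge 3 vertices and 3 edges, delete both glued faces → V=27, E=59, F=34.
Check: V − E + F = 27 − 59 + 34 = 2.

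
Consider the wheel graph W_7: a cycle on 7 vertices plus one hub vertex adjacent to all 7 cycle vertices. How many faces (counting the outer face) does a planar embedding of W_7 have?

8

W_7 has V = 7 + 1 = 8 vertices and E = 2·7 = 14 edges.
By Euler's formula F = 2 − V + E = 2 − 8 + 14 = 8.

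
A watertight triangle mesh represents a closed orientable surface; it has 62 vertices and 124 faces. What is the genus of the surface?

1

Every face is a triangle, so 2E = 3·124 = 372, giving E = 186.
χ = V − E + F = 62 − 186 + 124 = 0.
For a closed orientable surface χ = 2 − 2g, so g = (2 − (0))/2 = 1.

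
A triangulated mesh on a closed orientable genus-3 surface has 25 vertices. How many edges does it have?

87

χ = 2 − 2·3 = -4, and every face is a triangle so 3F = 2E.
V − E + F = -4 with E = 3F/2 gives 25 − (3/2 − 1)·F = -4, so F = 58 and E = 87.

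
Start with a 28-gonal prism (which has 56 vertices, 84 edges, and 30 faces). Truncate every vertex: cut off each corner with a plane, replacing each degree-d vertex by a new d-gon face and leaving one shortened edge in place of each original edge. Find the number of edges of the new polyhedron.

252

Truncation replaces each original edge-end by a new vertex, so V′ = 2E = 168.
Each original edge survives, and each old vertex of degree d contributes d new edges; summing degrees gives Σd = 2E, so E′ = E + 2E = 3E = 252.
Each original face survives and each original vertex becomes one new face: F′ = F + V = 86.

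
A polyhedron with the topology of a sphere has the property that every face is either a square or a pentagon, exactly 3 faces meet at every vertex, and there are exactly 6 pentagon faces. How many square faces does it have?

Let x be the number of squares; then F = 6 + x.
Edge–face incidences: 2E = 5·6 + 4·x = 30 + 4x.
Every vertex has degree 3, so 3V = 2E.
Euler: V − E + F = 2 ⇒ (2E)/3 − E + (6 + x) = 2.
Multiply by 6: 2·(2E) − 3·(2E) + 6·(6 + x) = 12, i.e. 36 + 6x − (30 + 4x) = 12.
Collecting terms: 2x + 6 = 12, so 2x = 6, so x = 3.
Then 2E = 30 + 4·3 = 42, so E = 21, V = 2E/3 = 14, F = 6 + 3 = 9.

3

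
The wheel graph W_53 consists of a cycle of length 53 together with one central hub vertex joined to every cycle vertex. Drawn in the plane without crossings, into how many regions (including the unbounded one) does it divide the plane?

W_53 has V = 53 + 1 = 54 vertices and E = 2·53 = 106 edges.
By Euler's formula F = 2 − V + E = 2 − 54 + 106 = 54.

54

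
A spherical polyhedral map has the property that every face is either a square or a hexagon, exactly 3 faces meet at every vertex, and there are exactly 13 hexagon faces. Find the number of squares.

Let x be the number of squares; then F = 13 + x.
Edge–face incidences: 2E = 6·13 + 4·x = 78 + 4x.
Every vertex has degree 3, so 3V = 2E.
Euler: V − E + F = 2 ⇒ (2E)/3 − E + (13 + x) = 2.
Multiply by 6: 2·(2E) − 3·(2E) + 6·(13 + x) = 12, i.e. 78 + 6x − (78 + 4x) = 12.
Collecting terms: 2x = 12, so x = 6.
Then 2E = 78 + 4·6 = 102, so E = 51, V = 2E/3 = 34, F = 13 + 6 = 19.

6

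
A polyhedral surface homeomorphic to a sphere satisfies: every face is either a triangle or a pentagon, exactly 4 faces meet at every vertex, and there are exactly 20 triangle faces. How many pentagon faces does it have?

12

Let x be the number of pentagons; then F = 20 + x.
Edge–face incidences: 2E = 3·20 + 5·x = 60 + 5x.
Every vertex has degree 4, so 4V = 2E.
Euler: V − E + F = 2 ⇒ (2E)/4 − E + (20 + x) = 2.
Multiply by 8: 2·(2E) − 4·(2E) + 8·(20 + x) = 16, i.e. 160 + 8x − 2·(60 + 5x) = 16.
Collecting terms: −2x + 40 = 16, so −2x = −24, so x = 12.
Then 2E = 60 + 5·12 = 120, so E = 60, V = 2E/4 = 30, F = 20 + 12 = 32.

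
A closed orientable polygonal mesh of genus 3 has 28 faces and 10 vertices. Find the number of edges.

42

For a closed orientable surface of genus 3, χ = 2 − 2·3 = -4.
E = V + F − (-4) = 10 + 28 − (-4) = 42.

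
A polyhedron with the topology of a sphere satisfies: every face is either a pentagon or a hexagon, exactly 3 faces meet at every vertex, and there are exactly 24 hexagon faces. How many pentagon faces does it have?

Let x be the number of pentagons; then F = 24 + x.
Edge–face incidences: 2E = 6·24 + 5·x = 144 + 5x.
Every vertex has degree 3, so 3V = 2E.
Euler: V − E + F = 2 ⇒ (2E)/3 − E + (24 + x) = 2.
Multiply by 6: 2·(2E) − 3·(2E) + 6·(24 + x) = 12, i.e. 144 + 6x − (144 + 5x) = 12.
Collecting terms: x = 12.
Then 2E = 144 + 5·12 = 204, so E = 102, V = 2E/3 = 68, F = 24 + 12 = 36.

12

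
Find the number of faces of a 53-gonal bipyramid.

106

A bipyramid over an n-gon has 2n triangular faces and n + 2 vertices: V = 53 + 2 = 55, E = 3·53 = 159, F = 2·53 = 106.
Check: V − E + F = 55 − 159 + 106 = 2.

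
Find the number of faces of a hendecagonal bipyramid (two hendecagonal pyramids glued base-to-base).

22

A bipyramid over an n-gon has 2n triangular faces and n + 2 vertices: V = 11 + 2 = 13, E = 3·11 = 33, F = 2·11 = 22.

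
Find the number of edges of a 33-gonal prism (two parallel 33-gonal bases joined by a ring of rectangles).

A prism on an n-gon has two n-gon bases and n rectangular sides: V = 2·33 = 66, E = 3·33 = 99, F = 33 + 2 = 35.

99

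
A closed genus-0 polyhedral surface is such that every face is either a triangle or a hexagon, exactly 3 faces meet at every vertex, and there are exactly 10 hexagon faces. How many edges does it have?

Let x be the number of triangles; then F = 10 + x.
Edge–face incidences: 2E = 6·10 + 3·x = 60 + 3x.
Every vertex has degree 3, so 3V = 2E.
Euler: V − E + F = 2 ⇒ (2E)/3 − E + (10 + x) = 2.
Multiply by 6: 2·(2E) − 3·(2E) + 6·(10 + x) = 12, i.e. 60 + 6x − (60 + 3x) = 12.
Collecting terms: 3x = 12, so x = 4.
Then 2E = 60 + 3·4 = 72, so E = 36, V = 2E/3 = 24, F = 10 + 4 = 14.

36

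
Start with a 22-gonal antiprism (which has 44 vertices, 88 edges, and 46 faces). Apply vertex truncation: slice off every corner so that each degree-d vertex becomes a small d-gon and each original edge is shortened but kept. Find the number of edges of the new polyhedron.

264

Truncation replaces each original edge-end by a new vertex, so V′ = 2E = 176.
Each original edge survives, and each old vertex of degree d contributes d new edges; summing degrees gives Σd = 2E, so E′ = E + 2E = 3E = 264.
Each original face survives and each original vertex becomes one new face: F′ = F + V = 90.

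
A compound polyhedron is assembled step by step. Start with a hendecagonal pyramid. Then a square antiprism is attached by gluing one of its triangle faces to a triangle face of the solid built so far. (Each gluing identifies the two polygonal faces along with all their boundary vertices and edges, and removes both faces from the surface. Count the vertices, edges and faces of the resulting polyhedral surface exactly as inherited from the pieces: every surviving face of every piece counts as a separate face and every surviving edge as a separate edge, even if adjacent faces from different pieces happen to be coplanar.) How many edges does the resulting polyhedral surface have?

35

A hendecagonal pyramid: V=12, E=22, F=12.
Attach a square antiprism (V=8, E=16, F=10) along a 3-gon: merge 3 vertices and 3 edges, delete both glued faces → V=17, E=35, F=20.
Check: V − E + F = 17 − 35 + 20 = 2.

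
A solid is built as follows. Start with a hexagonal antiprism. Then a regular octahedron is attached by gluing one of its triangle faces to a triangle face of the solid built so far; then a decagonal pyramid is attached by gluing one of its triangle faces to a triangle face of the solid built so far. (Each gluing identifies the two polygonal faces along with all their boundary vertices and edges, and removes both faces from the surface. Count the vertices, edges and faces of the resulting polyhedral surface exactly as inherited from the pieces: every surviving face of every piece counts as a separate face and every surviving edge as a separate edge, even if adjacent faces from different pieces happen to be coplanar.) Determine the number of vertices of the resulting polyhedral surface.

23

A hexagonal antiprism: V=12, E=24, F=14.
Attach a regular octahedron (V=6, E=12, F=8) along a 3-gon: merge 3 vertices and 3 edges, delete both glued faces → V=15, E=33, F=20.
Attach a decagonal pyramid (V=11, E=20, F=11) along a 3-gon: merge 3 vertices and 3 edges, delete both glued faces → V=23, E=50, F=29.
Check: V − E + F = 23 − 50 + 29 = 2.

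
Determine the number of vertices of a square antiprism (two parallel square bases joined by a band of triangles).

8

An antiprism on an n-gon has two n-gon caps and 2n triangles: V = 2·4 = 8, E = 4·4 = 16, F = 2·4 + 2 = 10.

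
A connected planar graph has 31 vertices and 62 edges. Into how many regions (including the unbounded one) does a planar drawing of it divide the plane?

Euler's formula for a connected plane graph: V − E + F = 2, so F = 2 − 31 + 62 = 33.

33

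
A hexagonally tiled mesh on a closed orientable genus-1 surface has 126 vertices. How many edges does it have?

189

χ = 2 − 2·1 = 0, and every face is a hexagon so 6F = 2E.
V − E + F = 0 with E = 6F/2 gives 126 − (6/2 − 1)·F = 0, so F = 63 and E = 189.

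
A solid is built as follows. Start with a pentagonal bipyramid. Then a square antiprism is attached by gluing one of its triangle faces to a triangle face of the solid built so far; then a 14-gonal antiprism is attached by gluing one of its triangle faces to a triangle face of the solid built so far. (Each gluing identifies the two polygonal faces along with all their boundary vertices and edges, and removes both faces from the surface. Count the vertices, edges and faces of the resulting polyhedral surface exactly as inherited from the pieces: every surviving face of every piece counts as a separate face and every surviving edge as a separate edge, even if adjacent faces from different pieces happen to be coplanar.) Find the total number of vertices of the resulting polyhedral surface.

A pentagonal bipyramid: V=7, E=15, F=10.
Attach a square antiprism (V=8, E=16, F=10) along a 3-gon: merge 3 vertices and 3 edges, delete both glued faces → V=12, E=28, F=18.
Attach a 14-gonal antiprism (V=28, E=56, F=30) along a 3-gon: merge 3 vertices and 3 edges, delete both glued faces → V=37, E=81, F=46.
Check: V − E + F = 37 − 81 + 46 = 2.

37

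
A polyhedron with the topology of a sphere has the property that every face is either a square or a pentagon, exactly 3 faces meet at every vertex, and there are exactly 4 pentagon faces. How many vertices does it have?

12

Let x be the number of squares; then F = 4 + x.
Edge–face incidences: 2E = 5·4 + 4·x = 20 + 4x.
Every vertex has degree 3, so 3V = 2E.
Euler: V − E + F = 2 ⇒ (2E)/3 − E + (4 + x) = 2.
Multiply by 6: 2·(2E) − 3·(2E) + 6·(4 + x) = 12, i.e. 24 + 6x − (20 + 4x) = 12.
Collecting terms: 2x + 4 = 12, so 2x = 8, so x = 4.
Then 2E = 20 + 4·4 = 36, so E = 18, V = 2E/3 = 12, F = 4 + 4 = 8.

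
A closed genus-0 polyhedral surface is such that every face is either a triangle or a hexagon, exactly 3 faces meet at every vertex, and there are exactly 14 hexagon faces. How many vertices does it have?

Let x be the number of triangles; then F = 14 + x.
Edge–face incidences: 2E = 6·14 + 3·x = 84 + 3x.
Every vertex has degree 3, so 3V = 2E.
Euler: V − E + F = 2 ⇒ (2E)/3 − E + (14 + x) = 2.
Multiply by 6: 2·(2E) − 3·(2E) + 6·(14 + x) = 12, i.e. 84 + 6x − (84 + 3x) = 12.
Collecting terms: 3x = 12, so x = 4.
Then 2E = 84 + 3·4 = 96, so E = 48, V = 2E/3 = 32, F = 14 + 4 = 18.

32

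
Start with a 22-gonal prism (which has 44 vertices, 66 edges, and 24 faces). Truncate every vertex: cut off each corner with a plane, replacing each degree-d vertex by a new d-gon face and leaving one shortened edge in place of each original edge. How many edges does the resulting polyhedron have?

198

Truncation replaces each original edge-end by a new vertex, so V′ = 2E = 132.
Each original edge survives, and each old vertex of degree d contributes d new edges; summing degrees gives Σd = 2E, so E′ = E + 2E = 3E = 198.
Each original face survives and each original vertex becomes one new face: F′ = F + V = 68.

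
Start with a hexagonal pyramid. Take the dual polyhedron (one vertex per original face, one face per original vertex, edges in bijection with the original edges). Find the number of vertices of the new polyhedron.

7

The base solid has V = 7, E = 12, F = 7.
The dual swaps V and F and preserves E: V′ = F = 7, E′ = E = 12, F′ = V = 7.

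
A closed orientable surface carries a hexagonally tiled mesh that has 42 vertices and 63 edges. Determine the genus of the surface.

1

Every face is a hexagon and each edge borders two faces, so 6F = 2·63, giving F = 21.
χ = V − E + F = 42 − 63 + 21 = 0.
For a closed orientable surface χ = 2 − 2g, so g = (2 − (0))/2 = 1.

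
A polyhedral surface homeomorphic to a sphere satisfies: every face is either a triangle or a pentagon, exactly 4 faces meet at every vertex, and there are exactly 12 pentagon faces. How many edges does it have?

60

Let x be the number of triangles; then F = 12 + x.
Edge–face incidences: 2E = 5·12 + 3·x = 60 + 3x.
Every vertex has degree 4, so 4V = 2E.
Euler: V − E + F = 2 ⇒ (2E)/4 − E + (12 + x) = 2.
Multiply by 8: 2·(2E) − 4·(2E) + 8·(12 + x) = 16, i.e. 96 + 8x − 2·(60 + 3x) = 16.
Collecting terms: 2x − 24 = 16, so 2x = 40, so x = 20.
Then 2E = 60 + 3·20 = 120, so E = 60, V = 2E/4 = 30, F = 12 + 20 = 32.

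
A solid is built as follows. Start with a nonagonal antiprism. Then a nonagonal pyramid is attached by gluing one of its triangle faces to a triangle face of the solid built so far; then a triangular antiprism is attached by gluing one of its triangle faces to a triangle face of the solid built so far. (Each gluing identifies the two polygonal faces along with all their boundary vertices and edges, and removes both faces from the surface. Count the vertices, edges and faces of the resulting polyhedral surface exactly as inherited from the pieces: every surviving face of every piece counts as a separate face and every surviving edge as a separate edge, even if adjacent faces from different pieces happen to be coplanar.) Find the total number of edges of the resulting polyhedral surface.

A nonagonal antiprism: V=18, E=36, F=20.
Attach a nonagonal pyramid (V=10, E=18, F=10) along a 3-gon: merge 3 vertices and 3 edges, delete both glued faces → V=25, E=51, F=28.
Attach a triangular antiprism (V=6, E=12, F=8) along a 3-gon: merge 3 vertices and 3 edges, delete both glued faces → V=28, E=60, F=34.
Check: V − E + F = 28 − 60 + 34 = 2.

60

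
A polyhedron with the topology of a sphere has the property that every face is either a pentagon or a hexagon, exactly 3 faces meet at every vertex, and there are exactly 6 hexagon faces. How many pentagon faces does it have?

12

Let x be the number of pentagons; then F = 6 + x.
Edge–face incidences: 2E = 6·6 + 5·x = 36 + 5x.
Every vertex has degree 3, so 3V = 2E.
Euler: V − E + F = 2 ⇒ (2E)/3 − E + (6 + x) = 2.
Multiply by 6: 2·(2E) − 3·(2E) + 6·(6 + x) = 12, i.e. 36 + 6x − (36 + 5x) = 12.
Collecting terms: x = 12.
Then 2E = 36 + 5·12 = 96, so E = 48, V = 2E/3 = 32, F = 6 + 12 = 18.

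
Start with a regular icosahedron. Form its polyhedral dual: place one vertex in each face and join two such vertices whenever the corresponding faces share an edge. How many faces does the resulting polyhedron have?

12

The base solid has V = 12, E = 30, F = 20.
The dual swaps V and F and preserves E: V′ = F = 20, E′ = E = 30, F′ = V = 12.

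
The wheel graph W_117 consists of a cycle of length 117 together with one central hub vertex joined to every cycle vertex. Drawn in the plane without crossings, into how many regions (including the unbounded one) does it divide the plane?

118

W_117 has V = 117 + 1 = 118 vertices and E = 2·117 = 234 edges.
By Euler's formula F = 2 − V + E = 2 − 118 + 234 = 118.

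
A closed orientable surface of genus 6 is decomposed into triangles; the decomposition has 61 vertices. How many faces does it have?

142

χ = 2 − 2·6 = -10, and every face is a triangle so 3F = 2E.
V − E + F = -10 with E = 3F/2 gives 61 − (3/2 − 1)·F = -10, so F = 142 and E = 213.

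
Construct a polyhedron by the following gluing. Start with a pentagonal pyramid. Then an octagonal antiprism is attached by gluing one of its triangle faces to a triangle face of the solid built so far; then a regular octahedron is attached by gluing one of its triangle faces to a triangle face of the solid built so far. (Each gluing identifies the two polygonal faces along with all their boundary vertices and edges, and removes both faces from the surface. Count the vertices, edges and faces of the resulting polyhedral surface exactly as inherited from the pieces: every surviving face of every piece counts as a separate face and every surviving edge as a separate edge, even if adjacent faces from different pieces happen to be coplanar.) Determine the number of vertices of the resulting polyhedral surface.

22

A pentagonal pyramid: V=6, E=10, F=6.
Attach an octagonal antiprism (V=16, E=32, F=18) along a 3-gon: merge 3 vertices and 3 edges, delete both glued faces → V=19, E=39, F=22.
Attach a regular octahedron (V=6, E=12, F=8) along a 3-gon: merge 3 vertices and 3 edges, delete both glued faces → V=22, E=48, F=28.
Check: V − E + F = 22 − 48 + 28 = 2.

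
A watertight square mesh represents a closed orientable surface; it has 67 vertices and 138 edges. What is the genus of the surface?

2

Every face is a square and each edge borders two faces, so 4F = 2·138, giving F = 69.
χ = V − E + F = 67 − 138 + 69 = -2.
For a closed orientable surface χ = 2 − 2g, so g = (2 − (-2))/2 = 2.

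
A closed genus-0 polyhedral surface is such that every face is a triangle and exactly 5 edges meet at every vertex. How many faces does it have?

20

Each face has 3 edges and each edge borders two faces, so 2E = 3F.
Each vertex has degree 5, so 5V = 2E and hence V = 3F/5.
Euler: V − E + F = 2 ⇒ (3F/5) − (3F/2) + F = 2.
Multiply by 10: (6 − 15 + 10)F = 20, i.e. 1F = 20.
So F = 20, E = 3·20/2 = 30, V = 3·20/5 = 12.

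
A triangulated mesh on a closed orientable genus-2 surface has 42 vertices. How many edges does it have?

χ = 2 − 2·2 = -2, and every face is a triangle so 3F = 2E.
V − E + F = -2 with E = 3F/2 gives 42 − (3/2 − 1)·F = -2, so F = 88 and E = 132.

132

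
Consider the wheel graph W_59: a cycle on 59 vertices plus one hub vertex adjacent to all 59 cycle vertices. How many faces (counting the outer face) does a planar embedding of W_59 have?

W_59 has V = 59 + 1 = 60 vertices and E = 2·59 = 118 edges.
By Euler's formula F = 2 − V + E = 2 − 60 + 118 = 60.

60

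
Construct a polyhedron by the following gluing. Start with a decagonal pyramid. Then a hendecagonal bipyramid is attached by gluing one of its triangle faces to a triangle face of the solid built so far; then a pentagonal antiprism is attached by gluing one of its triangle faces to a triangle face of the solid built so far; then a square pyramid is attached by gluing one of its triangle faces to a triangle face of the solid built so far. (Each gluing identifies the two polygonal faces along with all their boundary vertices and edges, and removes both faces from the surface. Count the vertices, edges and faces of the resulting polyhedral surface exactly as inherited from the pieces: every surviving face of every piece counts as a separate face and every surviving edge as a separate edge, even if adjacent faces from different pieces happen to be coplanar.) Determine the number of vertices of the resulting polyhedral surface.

A decagonal pyramid: V=11, E=20, F=11.
Attach a hendecagonal bipyramid (V=13, E=33, F=22) along a 3-gon: merge 3 vertices and 3 edges, delete both glued faces → V=21, E=50, F=31.
Attach a pentagonal antiprism (V=10, E=20, F=12) along a 3-gon: merge 3 vertices and 3 edges, delete both glued faces → V=28, E=67, F=41.
Attach a square pyramid (V=5, E=8, F=5) along a 3-gon: merge 3 vertices and 3 edges, delete both glued faces → V=30, E=72, F=44.
Check: V − E + F = 30 − 72 + 44 = 2.

30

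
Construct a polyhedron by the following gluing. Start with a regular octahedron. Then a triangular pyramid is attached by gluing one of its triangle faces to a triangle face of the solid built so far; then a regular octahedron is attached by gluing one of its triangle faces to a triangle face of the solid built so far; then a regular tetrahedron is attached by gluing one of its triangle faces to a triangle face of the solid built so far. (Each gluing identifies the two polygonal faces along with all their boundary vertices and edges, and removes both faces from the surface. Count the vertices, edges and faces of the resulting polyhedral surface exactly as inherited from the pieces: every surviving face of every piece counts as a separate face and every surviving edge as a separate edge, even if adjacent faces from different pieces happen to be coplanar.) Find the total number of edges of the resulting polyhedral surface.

A regular octahedron: V=6, E=12, F=8.
Attach a triangular pyramid (V=4, E=6, F=4) along a 3-gon: merge 3 vertices and 3 edges, delete both glued faces → V=7, E=15, F=10.
Attach a regular octahedron (V=6, E=12, F=8) along a 3-gon: merge 3 vertices and 3 edges, delete both glued faces → V=10, E=24, F=16.
Attach a regular tetrahedron (V=4, E=6, F=4) along a 3-gon: merge 3 vertices and 3 edges, delete both glued faces → V=11, E=27, F=18.
Check: V − E + F = 11 − 27 + 18 = 2.

27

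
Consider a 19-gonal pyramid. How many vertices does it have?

A pyramid on an n-gon base has one n-gon and n triangles: V = 19 + 1 = 20, E = 2·19 = 38, F = 19 + 1 = 20.
Check: V − E + F = 20 − 38 + 20 = 2.

20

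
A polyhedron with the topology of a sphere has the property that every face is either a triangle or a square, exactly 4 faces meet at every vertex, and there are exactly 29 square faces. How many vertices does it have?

Let x be the number of triangles; then F = 29 + x.
Edge–face incidences: 2E = 4·29 + 3·x = 116 + 3x.
Every vertex has degree 4, so 4V = 2E.
Euler: V − E + F = 2 ⇒ (2E)/4 − E + (29 + x) = 2.
Multiply by 8: 2·(2E) − 4·(2E) + 8·(29 + x) = 16, i.e. 232 + 8x − 2·(116 + 3x) = 16.
Collecting terms: 2x = 16, so x = 8.
Then 2E = 116 + 3·8 = 140, so E = 70, V = 2E/4 = 35, F = 29 + 8 = 37.

35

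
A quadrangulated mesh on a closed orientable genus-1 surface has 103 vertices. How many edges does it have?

206

χ = 2 − 2·1 = 0, and every face is a square so 4F = 2E.
V − E + F = 0 with E = 4F/2 gives 103 − (4/2 − 1)·F = 0, so F = 103 and E = 206.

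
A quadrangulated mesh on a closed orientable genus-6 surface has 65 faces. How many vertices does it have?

χ = 2 − 2·6 = -10, and every face is a square so 4F = 2E.
E = 4·65/2 = 130. Then V = -10 + E − F = -10 + 130 − 65 = 55.

55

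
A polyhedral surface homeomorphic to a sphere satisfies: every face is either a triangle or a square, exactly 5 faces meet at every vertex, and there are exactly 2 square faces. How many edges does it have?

Let x be the number of triangles; then F = 2 + x.
Edge–face incidences: 2E = 4·2 + 3·x = 8 + 3x.
Every vertex has degree 5, so 5V = 2E.
Euler: V − E + F = 2 ⇒ (2E)/5 − E + (2 + x) = 2.
Multiply by 10: 2·(2E) − 5·(2E) + 10·(2 + x) = 20, i.e. 20 + 10x − 3·(8 + 3x) = 20.
Collecting terms: x − 4 = 20, so x = 24.
Then 2E = 8 + 3·24 = 80, so E = 40, V = 2E/5 = 16, F = 2 + 24 = 26.

40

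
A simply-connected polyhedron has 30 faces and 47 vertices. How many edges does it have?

75

Here V − E + F = 2.
E = V + F − (2) = 47 + 30 − (2) = 75.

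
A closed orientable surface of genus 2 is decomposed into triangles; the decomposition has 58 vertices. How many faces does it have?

χ = 2 − 2·2 = -2, and every face is a triangle so 3F = 2E.
V − E + F = -2 with E = 3F/2 gives 58 − (3/2 − 1)·F = -2, so F = 120 and E = 180.

120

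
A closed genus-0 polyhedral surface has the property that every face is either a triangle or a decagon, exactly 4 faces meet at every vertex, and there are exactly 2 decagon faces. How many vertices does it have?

20

Let x be the number of triangles; then F = 2 + x.
Edge–face incidences: 2E = 10·2 + 3·x = 20 + 3x.
Every vertex has degree 4, so 4V = 2E.
Euler: V − E + F = 2 ⇒ (2E)/4 − E + (2 + x) = 2.
Multiply by 8: 2·(2E) − 4·(2E) + 8·(2 + x) = 16, i.e. 16 + 8x − 2·(20 + 3x) = 16.
Collecting terms: 2x − 24 = 16, so 2x = 40, so x = 20.
Then 2E = 20 + 3·20 = 80, so E = 40, V = 2E/4 = 20, F = 2 + 20 = 22.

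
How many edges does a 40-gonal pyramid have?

A pyramid on an n-gon base has one n-gon and n triangles: V = 40 + 1 = 41, E = 2·40 = 80, F = 40 + 1 = 41.

80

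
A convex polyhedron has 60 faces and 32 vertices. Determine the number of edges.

90

Here V − E + F = 2.
E = V + F − (2) = 32 + 60 − (2) = 90.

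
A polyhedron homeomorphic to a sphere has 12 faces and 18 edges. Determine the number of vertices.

Here V − E + F = 2.
V = 2 + E − F = 2 + 18 − 12 = 8.

8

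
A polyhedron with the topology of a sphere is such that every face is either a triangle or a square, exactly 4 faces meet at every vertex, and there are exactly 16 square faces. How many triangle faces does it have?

Let x be the number of triangles; then F = 16 + x.
Edge–face incidences: 2E = 4·16 + 3·x = 64 + 3x.
Every vertex has degree 4, so 4V = 2E.
Euler: V − E + F = 2 ⇒ (2E)/4 − E + (16 + x) = 2.
Multiply by 8: 2·(2E) − 4·(2E) + 8·(16 + x) = 16, i.e. 128 + 8x − 2·(64 + 3x) = 16.
Collecting terms: 2x = 16, so x = 8.
Then 2E = 64 + 3·8 = 88, so E = 44, V = 2E/4 = 22, F = 16 + 8 = 24.

8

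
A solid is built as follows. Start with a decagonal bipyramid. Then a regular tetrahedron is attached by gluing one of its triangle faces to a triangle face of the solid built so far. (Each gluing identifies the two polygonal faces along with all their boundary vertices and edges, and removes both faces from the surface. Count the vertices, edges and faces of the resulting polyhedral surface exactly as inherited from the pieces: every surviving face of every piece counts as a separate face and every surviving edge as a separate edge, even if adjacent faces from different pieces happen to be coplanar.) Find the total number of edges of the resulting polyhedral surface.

33

A decagonal bipyramid: V=12, E=30, F=20.
Attach a regular tetrahedron (V=4, E=6, F=4) along a 3-gon: merge 3 vertices and 3 edges, delete both glued faces → V=13, E=33, F=22.
Check: V − E + F = 13 − 33 + 22 = 2.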